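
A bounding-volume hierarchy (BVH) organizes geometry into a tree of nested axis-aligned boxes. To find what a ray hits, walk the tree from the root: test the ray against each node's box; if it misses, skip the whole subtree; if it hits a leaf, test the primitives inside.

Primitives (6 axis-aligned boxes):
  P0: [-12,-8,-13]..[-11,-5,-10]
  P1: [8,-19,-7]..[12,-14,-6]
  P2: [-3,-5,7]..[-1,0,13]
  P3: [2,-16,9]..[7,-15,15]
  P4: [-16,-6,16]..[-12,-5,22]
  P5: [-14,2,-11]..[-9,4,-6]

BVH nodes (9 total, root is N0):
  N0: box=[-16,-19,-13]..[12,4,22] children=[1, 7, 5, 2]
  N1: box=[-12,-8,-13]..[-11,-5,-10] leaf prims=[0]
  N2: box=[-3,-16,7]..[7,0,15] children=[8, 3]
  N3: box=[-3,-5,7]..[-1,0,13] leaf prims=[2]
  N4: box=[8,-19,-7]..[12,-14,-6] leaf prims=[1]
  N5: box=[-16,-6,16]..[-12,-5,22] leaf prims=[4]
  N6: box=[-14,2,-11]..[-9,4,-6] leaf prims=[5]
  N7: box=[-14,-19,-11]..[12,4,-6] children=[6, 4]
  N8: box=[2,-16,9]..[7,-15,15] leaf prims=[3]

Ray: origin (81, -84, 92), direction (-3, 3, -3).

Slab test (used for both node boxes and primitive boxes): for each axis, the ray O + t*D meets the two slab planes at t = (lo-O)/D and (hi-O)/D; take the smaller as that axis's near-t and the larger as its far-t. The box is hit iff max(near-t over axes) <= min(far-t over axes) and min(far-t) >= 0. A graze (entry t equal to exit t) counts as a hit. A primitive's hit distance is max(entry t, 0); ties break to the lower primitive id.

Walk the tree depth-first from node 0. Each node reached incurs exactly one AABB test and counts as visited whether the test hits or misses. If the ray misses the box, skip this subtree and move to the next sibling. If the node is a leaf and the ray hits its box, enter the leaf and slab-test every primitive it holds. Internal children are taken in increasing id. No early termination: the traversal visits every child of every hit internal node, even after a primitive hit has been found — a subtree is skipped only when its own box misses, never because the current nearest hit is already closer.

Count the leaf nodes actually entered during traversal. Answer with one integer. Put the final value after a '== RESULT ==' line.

Walk:
N0 x:[23,97/3] y:[65/3,88/3] z:[70/3,35] -> hit [70/3,88/3], descend [1, 2, 5, 7]
  N1 x:[92/3,31] y:[76/3,79/3] z:[34,35] -> miss, prune
  N2 x:[74/3,28] y:[68/3,28] z:[77/3,85/3] -> hit [77/3,28], descend [3, 8]
    N3 x:[82/3,28] y:[79/3,28] z:[79/3,85/3] -> hit [82/3,28] leaf, test {P2@t=82/3}
    N8 x:[74/3,79/3] y:[68/3,23] z:[77/3,83/3] -> miss, prune
  N5 x:[31,97/3] y:[26,79/3] z:[70/3,76/3] -> miss, prune
  N7 x:[23,95/3] y:[65/3,88/3] z:[98/3,103/3] -> miss, prune

Summary -> nodes [0, 1, 2, 3, 8, 5, 7]; box-tests=7; leaf-entries=1; first=P2

== RESULT ==
1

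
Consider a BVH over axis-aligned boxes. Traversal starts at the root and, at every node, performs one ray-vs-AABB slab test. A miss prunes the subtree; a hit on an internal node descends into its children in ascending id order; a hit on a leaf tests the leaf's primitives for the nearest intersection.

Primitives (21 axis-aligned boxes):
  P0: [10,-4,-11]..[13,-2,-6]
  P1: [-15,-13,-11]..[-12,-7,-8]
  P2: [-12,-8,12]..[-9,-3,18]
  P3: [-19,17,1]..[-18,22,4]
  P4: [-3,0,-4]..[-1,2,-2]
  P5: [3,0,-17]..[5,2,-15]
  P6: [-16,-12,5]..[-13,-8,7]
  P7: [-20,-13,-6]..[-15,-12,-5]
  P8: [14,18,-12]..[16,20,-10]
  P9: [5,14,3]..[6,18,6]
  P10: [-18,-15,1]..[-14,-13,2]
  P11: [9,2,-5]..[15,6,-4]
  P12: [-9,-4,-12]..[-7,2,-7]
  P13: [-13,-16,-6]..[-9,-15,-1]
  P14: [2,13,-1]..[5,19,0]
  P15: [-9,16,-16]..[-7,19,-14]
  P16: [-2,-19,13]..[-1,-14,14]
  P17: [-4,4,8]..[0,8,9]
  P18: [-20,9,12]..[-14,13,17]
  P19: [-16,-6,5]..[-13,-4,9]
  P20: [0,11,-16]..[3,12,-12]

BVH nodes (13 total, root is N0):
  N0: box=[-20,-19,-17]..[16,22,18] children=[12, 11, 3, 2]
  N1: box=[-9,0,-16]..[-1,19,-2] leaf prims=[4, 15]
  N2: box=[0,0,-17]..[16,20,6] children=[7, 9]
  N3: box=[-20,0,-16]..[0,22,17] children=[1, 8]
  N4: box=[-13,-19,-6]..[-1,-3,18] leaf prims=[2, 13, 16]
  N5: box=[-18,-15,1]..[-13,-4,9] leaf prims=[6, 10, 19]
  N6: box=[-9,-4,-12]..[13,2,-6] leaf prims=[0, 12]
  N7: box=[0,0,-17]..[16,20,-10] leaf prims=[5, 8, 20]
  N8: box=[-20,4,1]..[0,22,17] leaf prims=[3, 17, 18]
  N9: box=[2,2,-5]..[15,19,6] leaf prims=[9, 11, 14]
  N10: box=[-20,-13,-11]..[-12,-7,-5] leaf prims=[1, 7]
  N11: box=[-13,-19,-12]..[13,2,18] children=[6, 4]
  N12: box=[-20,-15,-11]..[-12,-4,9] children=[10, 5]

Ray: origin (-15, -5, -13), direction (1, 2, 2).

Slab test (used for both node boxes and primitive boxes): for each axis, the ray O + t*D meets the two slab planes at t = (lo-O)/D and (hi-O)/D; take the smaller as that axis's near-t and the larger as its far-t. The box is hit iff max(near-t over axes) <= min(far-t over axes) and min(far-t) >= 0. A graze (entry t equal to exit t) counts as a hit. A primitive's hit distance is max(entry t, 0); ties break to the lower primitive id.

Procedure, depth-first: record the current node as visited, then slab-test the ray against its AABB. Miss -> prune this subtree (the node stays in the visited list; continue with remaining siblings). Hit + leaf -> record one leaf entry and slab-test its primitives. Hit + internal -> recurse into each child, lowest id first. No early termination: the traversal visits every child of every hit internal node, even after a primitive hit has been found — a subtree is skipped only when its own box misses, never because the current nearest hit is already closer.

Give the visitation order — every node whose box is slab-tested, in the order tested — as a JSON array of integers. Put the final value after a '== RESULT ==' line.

Trace the traversal:
N0 x:[-5,31] y:[-7,27/2] z:[-2,31/2] -> hit [-2,27/2], descend [2, 3, 11, 12]
  N2 x:[15,31] y:[5/2,25/2] z:[-2,19/2] -> miss, prune
  N3 x:[-5,15] y:[5/2,27/2] z:[-3/2,15] -> hit [5/2,27/2], descend [1, 8]
    N1 x:[6,14] y:[5/2,12] z:[-3/2,11/2] -> miss, prune
    N8 x:[-5,15] y:[9/2,27/2] z:[7,15] -> hit [7,27/2] leaf, test {P3(miss), P17(miss), P18(miss)}
  N11 x:[2,28] y:[-7,7/2] z:[1/2,31/2] -> hit [2,7/2], descend [4, 6]
    N4 x:[2,14] y:[-7,1] z:[7/2,31/2] -> miss, prune
    N6 x:[6,28] y:[1/2,7/2] z:[1/2,7/2] -> miss, prune
  N12 x:[-5,3] y:[-5,1/2] z:[1,11] -> miss, prune

order=[0, 2, 3, 1, 8, 11, 4, 6, 12]  |boxes|=9  |leaves|=1  hit=miss

== RESULT ==
[0, 2, 3, 1, 8, 11, 4, 6, 12]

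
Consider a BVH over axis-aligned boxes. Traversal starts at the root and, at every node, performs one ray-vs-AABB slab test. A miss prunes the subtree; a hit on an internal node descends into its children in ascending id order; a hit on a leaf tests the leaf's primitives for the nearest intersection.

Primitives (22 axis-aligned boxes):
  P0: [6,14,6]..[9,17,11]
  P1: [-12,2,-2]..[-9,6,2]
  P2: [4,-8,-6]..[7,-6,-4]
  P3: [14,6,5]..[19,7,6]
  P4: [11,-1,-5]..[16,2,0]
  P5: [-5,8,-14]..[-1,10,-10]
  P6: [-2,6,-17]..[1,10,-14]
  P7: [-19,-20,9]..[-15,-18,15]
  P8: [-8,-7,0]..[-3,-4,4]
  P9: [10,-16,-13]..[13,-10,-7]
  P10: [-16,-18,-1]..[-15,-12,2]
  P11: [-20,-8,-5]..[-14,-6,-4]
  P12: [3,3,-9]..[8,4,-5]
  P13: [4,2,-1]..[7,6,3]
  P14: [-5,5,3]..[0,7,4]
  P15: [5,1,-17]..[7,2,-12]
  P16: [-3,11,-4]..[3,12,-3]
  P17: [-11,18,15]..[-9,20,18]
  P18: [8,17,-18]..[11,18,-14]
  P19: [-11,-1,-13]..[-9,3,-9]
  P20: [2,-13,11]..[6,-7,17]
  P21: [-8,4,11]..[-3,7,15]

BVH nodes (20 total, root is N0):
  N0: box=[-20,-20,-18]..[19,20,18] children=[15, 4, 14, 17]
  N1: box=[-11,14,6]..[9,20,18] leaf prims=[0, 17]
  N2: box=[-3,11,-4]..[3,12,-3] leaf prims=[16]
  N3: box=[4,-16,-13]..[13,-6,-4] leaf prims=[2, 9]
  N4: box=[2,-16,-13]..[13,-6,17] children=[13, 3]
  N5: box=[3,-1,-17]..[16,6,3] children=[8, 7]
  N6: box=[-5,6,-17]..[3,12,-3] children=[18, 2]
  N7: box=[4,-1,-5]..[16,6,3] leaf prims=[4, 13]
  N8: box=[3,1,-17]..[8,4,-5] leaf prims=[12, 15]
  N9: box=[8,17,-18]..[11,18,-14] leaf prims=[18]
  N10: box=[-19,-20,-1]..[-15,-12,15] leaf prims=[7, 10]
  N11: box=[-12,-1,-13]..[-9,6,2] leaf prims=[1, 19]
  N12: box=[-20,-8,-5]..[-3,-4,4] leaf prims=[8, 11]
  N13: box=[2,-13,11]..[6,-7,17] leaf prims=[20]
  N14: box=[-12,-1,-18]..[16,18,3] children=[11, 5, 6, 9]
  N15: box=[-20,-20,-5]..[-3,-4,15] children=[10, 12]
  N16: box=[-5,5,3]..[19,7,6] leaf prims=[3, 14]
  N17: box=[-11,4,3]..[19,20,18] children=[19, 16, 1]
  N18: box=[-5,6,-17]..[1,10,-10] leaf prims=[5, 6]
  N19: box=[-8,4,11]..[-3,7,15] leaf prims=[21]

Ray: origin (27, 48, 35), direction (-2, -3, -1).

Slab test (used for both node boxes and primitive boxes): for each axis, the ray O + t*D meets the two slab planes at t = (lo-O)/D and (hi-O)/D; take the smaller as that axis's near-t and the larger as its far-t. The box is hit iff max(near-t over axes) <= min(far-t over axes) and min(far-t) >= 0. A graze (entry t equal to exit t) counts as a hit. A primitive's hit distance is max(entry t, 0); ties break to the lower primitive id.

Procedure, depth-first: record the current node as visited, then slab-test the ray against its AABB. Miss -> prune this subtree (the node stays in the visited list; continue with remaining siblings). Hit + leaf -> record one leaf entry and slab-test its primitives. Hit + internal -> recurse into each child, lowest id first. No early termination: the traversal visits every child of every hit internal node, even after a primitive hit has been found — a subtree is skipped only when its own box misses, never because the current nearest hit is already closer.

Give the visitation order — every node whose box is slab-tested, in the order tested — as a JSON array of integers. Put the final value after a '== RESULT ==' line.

Walk:
N0 x:[4,47/2] y:[28/3,68/3] z:[17,53] -> hit [17,68/3], descend [4, 14, 15, 17]
  N4 x:[7,25/2] y:[18,64/3] z:[18,48] -> miss, prune
  N14 x:[11/2,39/2] y:[10,49/3] z:[32,53] -> miss, prune
  N15 x:[15,47/2] y:[52/3,68/3] z:[20,40] -> hit [20,68/3], descend [10, 12]
    N10 x:[21,23] y:[20,68/3] z:[20,36] -> hit [21,68/3] leaf, test {P7@t=22, P10(miss)}
    N12 x:[15,47/2] y:[52/3,56/3] z:[31,40] -> miss, prune
  N17 x:[4,19] y:[28/3,44/3] z:[17,32] -> miss, prune

7 AABB tests over nodes [0, 4, 14, 15, 10, 12, 17]; 1 leaf entered; closest P7.

== RESULT ==
[0, 4, 14, 15, 10, 12, 17]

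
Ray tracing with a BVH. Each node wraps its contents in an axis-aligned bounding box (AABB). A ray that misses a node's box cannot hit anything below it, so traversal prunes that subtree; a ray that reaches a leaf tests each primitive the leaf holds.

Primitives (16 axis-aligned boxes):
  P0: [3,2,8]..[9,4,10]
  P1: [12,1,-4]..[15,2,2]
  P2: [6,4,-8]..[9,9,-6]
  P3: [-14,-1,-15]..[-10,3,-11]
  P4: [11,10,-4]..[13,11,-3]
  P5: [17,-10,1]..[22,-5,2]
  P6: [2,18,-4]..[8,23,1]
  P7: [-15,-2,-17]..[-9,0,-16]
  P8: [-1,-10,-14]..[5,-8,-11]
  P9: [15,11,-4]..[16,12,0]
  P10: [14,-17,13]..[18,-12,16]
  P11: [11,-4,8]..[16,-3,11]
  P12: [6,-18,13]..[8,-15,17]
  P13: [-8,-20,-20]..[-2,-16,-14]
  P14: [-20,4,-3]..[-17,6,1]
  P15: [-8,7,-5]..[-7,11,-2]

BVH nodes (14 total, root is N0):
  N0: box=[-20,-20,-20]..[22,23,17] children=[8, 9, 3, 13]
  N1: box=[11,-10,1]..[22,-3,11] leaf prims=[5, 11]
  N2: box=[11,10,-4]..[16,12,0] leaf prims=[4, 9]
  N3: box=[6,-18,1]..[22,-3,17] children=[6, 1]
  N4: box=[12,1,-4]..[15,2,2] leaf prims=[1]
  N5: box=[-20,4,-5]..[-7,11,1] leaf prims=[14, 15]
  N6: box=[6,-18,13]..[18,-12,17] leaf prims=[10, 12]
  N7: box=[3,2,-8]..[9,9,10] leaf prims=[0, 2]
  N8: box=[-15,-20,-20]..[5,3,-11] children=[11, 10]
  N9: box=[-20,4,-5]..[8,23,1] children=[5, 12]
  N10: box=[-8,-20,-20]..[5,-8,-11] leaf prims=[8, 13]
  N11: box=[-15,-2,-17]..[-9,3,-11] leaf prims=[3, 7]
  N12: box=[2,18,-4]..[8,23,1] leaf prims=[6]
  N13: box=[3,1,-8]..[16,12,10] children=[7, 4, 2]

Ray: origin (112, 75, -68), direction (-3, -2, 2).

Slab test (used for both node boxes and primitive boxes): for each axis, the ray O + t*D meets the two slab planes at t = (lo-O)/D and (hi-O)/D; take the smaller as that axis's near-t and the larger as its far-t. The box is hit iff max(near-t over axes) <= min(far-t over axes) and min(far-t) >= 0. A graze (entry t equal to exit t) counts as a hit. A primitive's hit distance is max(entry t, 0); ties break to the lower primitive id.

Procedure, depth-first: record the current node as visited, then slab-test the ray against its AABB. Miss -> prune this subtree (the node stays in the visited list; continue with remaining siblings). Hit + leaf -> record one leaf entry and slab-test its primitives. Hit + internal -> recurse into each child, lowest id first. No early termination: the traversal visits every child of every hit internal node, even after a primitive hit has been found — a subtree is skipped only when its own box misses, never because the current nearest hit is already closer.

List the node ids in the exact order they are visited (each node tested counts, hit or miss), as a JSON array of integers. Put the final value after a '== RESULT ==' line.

Walk:
N0 x:[30,44] y:[26,95/2] z:[24,85/2] -> hit [30,85/2], descend [3, 8, 9, 13]
  N3 x:[30,106/3] y:[39,93/2] z:[69/2,85/2] -> miss, prune
  N8 x:[107/3,127/3] y:[36,95/2] z:[24,57/2] -> miss, prune
  N9 x:[104/3,44] y:[26,71/2] z:[63/2,69/2] -> miss, prune
  N13 x:[32,109/3] y:[63/2,37] z:[30,39] -> hit [32,109/3], descend [2, 4, 7]
    N2 x:[32,101/3] y:[63/2,65/2] z:[32,34] -> hit [32,65/2] leaf, test {P4(miss), P9@t=32}
    N4 x:[97/3,100/3] y:[73/2,37] z:[32,35] -> miss, prune
    N7 x:[103/3,109/3] y:[33,73/2] z:[30,39] -> hit [103/3,109/3] leaf, test {P0(miss), P2(miss)}

order=[0, 3, 8, 9, 13, 2, 4, 7]  |boxes|=8  |leaves|=2  hit=P9

== RESULT ==
[0, 3, 8, 9, 13, 2, 4, 7]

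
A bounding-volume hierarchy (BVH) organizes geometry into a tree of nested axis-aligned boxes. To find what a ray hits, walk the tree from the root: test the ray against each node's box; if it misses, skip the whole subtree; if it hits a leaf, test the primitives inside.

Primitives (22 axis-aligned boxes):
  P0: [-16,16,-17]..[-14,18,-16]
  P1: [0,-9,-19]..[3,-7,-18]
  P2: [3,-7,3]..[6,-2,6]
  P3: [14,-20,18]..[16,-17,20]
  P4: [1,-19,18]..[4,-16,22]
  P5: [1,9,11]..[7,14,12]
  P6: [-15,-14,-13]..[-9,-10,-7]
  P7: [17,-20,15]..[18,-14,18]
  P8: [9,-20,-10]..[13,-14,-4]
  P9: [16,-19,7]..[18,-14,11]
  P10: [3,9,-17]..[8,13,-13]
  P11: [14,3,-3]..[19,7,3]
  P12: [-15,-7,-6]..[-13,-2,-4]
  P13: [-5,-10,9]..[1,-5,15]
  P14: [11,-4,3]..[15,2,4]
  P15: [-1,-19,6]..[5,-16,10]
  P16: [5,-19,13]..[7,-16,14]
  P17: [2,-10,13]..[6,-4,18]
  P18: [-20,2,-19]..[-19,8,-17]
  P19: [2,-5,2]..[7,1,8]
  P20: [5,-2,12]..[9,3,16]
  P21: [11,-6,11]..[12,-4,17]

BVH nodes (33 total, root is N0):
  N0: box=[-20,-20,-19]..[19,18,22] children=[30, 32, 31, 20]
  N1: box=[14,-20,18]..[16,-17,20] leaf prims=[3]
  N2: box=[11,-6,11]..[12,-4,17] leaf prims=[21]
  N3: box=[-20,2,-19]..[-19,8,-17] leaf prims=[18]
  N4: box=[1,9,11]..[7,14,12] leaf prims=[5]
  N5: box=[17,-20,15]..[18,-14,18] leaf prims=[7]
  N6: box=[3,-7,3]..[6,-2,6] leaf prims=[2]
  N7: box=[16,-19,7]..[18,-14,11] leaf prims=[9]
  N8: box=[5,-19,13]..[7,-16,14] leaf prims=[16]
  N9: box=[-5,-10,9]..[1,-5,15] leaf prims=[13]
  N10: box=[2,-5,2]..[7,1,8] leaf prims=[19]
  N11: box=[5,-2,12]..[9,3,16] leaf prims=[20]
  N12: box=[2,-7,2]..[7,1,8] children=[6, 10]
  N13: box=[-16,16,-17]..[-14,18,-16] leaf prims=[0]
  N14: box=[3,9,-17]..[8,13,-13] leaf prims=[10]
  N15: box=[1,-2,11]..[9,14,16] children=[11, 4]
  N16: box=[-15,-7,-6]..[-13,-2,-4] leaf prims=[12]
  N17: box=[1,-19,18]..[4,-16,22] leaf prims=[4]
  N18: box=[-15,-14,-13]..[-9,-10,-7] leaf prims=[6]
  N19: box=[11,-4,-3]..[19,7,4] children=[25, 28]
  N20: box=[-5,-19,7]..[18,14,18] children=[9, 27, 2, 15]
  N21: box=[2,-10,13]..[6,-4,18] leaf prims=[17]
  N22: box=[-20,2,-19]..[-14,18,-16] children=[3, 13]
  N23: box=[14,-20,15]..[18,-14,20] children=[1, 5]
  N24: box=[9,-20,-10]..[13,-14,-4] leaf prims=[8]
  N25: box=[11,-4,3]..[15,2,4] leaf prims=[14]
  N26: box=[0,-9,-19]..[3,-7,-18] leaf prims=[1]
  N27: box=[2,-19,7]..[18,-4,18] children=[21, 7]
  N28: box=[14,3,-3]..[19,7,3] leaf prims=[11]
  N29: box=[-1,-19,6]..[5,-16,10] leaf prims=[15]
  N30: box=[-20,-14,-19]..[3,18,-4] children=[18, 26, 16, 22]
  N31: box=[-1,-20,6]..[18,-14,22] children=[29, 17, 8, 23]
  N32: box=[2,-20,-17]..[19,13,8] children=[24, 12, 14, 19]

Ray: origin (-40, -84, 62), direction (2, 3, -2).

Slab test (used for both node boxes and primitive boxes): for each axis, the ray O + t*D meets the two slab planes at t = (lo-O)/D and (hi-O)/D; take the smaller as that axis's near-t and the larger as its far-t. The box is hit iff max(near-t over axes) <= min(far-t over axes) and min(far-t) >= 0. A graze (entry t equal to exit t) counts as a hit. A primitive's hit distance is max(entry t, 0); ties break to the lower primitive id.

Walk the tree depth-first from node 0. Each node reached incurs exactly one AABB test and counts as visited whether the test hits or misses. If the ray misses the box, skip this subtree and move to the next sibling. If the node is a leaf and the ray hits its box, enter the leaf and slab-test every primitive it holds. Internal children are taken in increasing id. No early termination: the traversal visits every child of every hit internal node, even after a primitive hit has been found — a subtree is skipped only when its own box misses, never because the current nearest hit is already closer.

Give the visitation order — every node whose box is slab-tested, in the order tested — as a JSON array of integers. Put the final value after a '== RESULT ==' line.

Trace the traversal:
N0 x:[10,59/2] y:[64/3,34] z:[20,81/2] -> hit [64/3,59/2], descend [20, 30, 31, 32]
  N20 x:[35/2,29] y:[65/3,98/3] z:[22,55/2] -> hit [22,55/2], descend [2, 9, 15, 27]
    N2 x:[51/2,26] y:[26,80/3] z:[45/2,51/2] -> miss, prune
    N9 x:[35/2,41/2] y:[74/3,79/3] z:[47/2,53/2] -> miss, prune
    N15 x:[41/2,49/2] y:[82/3,98/3] z:[23,51/2] -> miss, prune
    N27 x:[21,29] y:[65/3,80/3] z:[22,55/2] -> hit [22,80/3], descend [7, 21]
      N7 x:[28,29] y:[65/3,70/3] z:[51/2,55/2] -> miss, prune
      N21 x:[21,23] y:[74/3,80/3] z:[22,49/2] -> miss, prune
  N30 x:[10,43/2] y:[70/3,34] z:[33,81/2] -> miss, prune
  N31 x:[39/2,29] y:[64/3,70/3] z:[20,28] -> hit [64/3,70/3], descend [8, 17, 23, 29]
    N8 x:[45/2,47/2] y:[65/3,68/3] z:[24,49/2] -> miss, prune
    N17 x:[41/2,22] y:[65/3,68/3] z:[20,22] -> hit [65/3,22] leaf, test {P4@t=65/3}
    N23 x:[27,29] y:[64/3,70/3] z:[21,47/2] -> miss, prune
    N29 x:[39/2,45/2] y:[65/3,68/3] z:[26,28] -> miss, prune
  N32 x:[21,59/2] y:[64/3,97/3] z:[27,79/2] -> hit [27,59/2], descend [12, 14, 19, 24]
    N12 x:[21,47/2] y:[77/3,85/3] z:[27,30] -> miss, prune
    N14 x:[43/2,24] y:[31,97/3] z:[75/2,79/2] -> miss, prune
    N19 x:[51/2,59/2] y:[80/3,91/3] z:[29,65/2] -> hit [29,59/2], descend [25, 28]
      N25 x:[51/2,55/2] y:[80/3,86/3] z:[29,59/2] -> miss, prune
      N28 x:[27,59/2] y:[29,91/3] z:[59/2,65/2] -> hit [59/2,59/2] leaf, test {P11@t=59/2}
    N24 x:[49/2,53/2] y:[64/3,70/3] z:[33,36] -> miss, prune

Summary -> nodes [0, 20, 2, 9, 15, 27, 7, 21, 30, 31, 8, 17, 23, 29, 32, 12, 14, 19, 25, 28, 24]; box-tests=21; leaf-entries=2; first=P4

== RESULT ==
[0, 20, 2, 9, 15, 27, 7, 21, 30, 31, 8, 17, 23, 29, 32, 12, 14, 19, 25, 28, 24]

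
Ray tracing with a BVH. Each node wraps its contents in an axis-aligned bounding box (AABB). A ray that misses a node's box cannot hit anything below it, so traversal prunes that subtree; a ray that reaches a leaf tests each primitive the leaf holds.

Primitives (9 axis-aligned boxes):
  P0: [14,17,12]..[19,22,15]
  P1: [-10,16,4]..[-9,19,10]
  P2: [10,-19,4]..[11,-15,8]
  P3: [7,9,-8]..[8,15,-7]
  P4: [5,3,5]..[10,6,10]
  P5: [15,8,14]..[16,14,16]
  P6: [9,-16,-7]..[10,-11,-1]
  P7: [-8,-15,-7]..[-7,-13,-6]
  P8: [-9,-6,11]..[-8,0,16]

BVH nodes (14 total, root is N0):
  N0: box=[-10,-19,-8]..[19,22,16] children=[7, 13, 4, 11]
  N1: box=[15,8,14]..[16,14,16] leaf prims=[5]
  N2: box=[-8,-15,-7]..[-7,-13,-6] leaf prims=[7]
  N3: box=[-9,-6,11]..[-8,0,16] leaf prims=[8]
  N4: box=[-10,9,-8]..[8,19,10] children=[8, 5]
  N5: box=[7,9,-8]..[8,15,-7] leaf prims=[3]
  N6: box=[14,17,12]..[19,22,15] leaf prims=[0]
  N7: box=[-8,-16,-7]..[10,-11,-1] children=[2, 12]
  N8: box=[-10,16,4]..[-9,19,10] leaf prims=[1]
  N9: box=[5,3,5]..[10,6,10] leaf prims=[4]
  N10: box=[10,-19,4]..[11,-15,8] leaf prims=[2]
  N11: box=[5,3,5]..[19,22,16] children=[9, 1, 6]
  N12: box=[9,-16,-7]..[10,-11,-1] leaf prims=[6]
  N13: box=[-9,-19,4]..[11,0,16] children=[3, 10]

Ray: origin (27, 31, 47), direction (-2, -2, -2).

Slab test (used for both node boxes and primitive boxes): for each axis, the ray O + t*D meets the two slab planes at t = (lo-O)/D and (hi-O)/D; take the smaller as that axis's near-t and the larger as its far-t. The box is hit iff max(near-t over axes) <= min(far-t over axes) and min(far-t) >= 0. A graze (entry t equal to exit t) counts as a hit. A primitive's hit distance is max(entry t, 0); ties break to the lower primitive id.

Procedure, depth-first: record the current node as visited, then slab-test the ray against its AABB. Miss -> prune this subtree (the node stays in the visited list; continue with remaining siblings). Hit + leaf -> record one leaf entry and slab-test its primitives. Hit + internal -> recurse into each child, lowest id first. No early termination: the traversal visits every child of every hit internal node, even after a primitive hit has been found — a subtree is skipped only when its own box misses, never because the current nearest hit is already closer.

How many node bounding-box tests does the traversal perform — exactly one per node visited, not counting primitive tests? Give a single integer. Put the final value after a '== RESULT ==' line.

Trace the traversal:
N0 x:[4,37/2] y:[9/2,25] z:[31/2,55/2] -> hit [31/2,37/2], descend [4, 7, 11, 13]
  N4 x:[19/2,37/2] y:[6,11] z:[37/2,55/2] -> miss, prune
  N7 x:[17/2,35/2] y:[21,47/2] z:[24,27] -> miss, prune
  N11 x:[4,11] y:[9/2,14] z:[31/2,21] -> miss, prune
  N13 x:[8,18] y:[31/2,25] z:[31/2,43/2] -> hit [31/2,18], descend [3, 10]
    N3 x:[35/2,18] y:[31/2,37/2] z:[31/2,18] -> hit [35/2,18] leaf, test {P8@t=35/2}
    N10 x:[8,17/2] y:[23,25] z:[39/2,43/2] -> miss, prune

order=[0, 4, 7, 11, 13, 3, 10]  |boxes|=7  |leaves|=1  hit=P8

== RESULT ==
7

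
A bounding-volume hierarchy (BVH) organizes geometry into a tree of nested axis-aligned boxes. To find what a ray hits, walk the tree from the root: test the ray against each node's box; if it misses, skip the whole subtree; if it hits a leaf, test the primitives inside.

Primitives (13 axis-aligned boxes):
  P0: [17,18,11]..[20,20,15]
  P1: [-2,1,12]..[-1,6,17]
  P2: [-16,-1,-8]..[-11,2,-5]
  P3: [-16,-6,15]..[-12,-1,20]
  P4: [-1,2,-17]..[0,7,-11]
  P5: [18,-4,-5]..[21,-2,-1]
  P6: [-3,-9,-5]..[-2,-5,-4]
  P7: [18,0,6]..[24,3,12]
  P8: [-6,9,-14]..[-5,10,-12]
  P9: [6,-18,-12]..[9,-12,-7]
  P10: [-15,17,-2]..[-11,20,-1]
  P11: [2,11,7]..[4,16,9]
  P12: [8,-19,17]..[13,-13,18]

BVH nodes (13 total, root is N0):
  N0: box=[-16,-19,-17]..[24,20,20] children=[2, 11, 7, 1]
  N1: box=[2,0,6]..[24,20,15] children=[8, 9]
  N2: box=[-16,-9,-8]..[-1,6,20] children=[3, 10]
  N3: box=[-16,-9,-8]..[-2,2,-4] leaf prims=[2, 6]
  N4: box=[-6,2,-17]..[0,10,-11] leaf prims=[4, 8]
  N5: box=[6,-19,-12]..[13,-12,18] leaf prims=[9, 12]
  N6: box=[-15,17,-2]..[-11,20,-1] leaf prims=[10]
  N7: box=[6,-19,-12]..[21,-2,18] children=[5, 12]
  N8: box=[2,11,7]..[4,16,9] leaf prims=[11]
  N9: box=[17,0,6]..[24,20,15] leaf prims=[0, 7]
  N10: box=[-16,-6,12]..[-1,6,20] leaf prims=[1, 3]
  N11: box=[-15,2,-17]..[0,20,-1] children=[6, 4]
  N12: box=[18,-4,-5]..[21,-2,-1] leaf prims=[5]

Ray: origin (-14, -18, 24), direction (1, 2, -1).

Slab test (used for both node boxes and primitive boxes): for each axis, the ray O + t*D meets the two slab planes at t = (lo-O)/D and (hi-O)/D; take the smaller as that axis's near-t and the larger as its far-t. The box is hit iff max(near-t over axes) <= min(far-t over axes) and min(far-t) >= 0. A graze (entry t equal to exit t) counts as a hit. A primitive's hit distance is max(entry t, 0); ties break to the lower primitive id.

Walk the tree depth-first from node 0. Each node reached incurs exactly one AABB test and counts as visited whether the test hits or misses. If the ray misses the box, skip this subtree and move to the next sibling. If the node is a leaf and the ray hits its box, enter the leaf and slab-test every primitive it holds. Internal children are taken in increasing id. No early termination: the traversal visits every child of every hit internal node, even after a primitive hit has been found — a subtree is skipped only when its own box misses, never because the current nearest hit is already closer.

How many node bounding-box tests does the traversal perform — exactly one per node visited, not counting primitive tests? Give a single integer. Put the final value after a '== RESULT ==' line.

Traverse from the root:
N0 x:[-2,38] y:[-1/2,19] z:[4,41] -> hit [4,19], descend [1, 2, 7, 11]
  N1 x:[16,38] y:[9,19] z:[9,18] -> hit [16,18], descend [8, 9]
    N8 x:[16,18] y:[29/2,17] z:[15,17] -> hit [16,17] leaf, test {P11@t=16}
    N9 x:[31,38] y:[9,19] z:[9,18] -> miss, prune
  N2 x:[-2,13] y:[9/2,12] z:[4,32] -> hit [9/2,12], descend [3, 10]
    N3 x:[-2,12] y:[9/2,10] z:[28,32] -> miss, prune
    N10 x:[-2,13] y:[6,12] z:[4,12] -> hit [6,12] leaf, test {P1@t=12, P3(miss)}
  N7 x:[20,35] y:[-1/2,8] z:[6,36] -> miss, prune
  N11 x:[-1,14] y:[10,19] z:[25,41] -> miss, prune

Visited [0, 1, 8, 9, 2, 3, 10, 7, 11]. Tests: 9 box, 2 leaf. Nearest: P1.

== RESULT ==
9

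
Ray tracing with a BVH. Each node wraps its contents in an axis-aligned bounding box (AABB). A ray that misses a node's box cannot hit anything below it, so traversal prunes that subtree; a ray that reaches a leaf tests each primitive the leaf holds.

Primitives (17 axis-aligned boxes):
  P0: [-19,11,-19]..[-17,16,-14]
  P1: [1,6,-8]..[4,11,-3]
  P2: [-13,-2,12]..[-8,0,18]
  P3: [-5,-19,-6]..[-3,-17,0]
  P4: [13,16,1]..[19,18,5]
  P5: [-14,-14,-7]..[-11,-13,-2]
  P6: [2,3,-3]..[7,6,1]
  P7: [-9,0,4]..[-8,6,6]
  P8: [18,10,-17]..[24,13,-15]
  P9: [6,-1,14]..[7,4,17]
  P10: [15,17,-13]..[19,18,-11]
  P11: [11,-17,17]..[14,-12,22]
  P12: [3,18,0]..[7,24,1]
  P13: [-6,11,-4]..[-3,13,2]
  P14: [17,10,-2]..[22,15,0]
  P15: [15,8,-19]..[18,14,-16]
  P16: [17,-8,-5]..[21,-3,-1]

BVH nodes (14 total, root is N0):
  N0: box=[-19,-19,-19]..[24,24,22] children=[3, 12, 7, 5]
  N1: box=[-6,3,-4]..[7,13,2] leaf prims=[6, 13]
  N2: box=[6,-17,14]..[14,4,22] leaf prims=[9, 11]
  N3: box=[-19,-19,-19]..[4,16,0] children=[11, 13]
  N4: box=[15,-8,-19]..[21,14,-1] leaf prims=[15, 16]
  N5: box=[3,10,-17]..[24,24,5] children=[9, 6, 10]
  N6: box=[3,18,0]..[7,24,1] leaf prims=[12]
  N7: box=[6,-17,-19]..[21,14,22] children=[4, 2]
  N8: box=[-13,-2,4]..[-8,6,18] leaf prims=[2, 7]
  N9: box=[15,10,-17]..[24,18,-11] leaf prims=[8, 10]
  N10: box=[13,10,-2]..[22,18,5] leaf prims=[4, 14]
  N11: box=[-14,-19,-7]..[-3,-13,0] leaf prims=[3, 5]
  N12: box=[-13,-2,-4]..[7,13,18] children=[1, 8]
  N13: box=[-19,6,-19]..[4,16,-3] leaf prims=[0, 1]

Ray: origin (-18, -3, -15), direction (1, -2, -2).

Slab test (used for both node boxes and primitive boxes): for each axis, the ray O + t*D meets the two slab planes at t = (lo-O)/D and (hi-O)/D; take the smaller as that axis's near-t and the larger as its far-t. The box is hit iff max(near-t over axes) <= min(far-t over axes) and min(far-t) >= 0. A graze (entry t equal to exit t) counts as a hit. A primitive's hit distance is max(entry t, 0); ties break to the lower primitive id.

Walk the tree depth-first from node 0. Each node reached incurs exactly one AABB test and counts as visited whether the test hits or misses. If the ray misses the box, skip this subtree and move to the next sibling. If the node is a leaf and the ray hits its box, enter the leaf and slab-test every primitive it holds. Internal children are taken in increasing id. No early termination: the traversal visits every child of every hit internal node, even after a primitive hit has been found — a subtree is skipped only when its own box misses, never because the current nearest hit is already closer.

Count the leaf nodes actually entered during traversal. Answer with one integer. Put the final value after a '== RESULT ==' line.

Traverse from the root:
N0 x:[-1,42] y:[-27/2,8] z:[-37/2,2] -> hit [-1,2], descend [3, 5, 7, 12]
  N3 x:[-1,22] y:[-19/2,8] z:[-15/2,2] -> hit [-1,2], descend [11, 13]
    N11 x:[4,15] y:[5,8] z:[-15/2,-4] -> miss, prune
    N13 x:[-1,22] y:[-19/2,-9/2] z:[-6,2] -> miss, prune
  N5 x:[21,42] y:[-27/2,-13/2] z:[-10,1] -> miss, prune
  N7 x:[24,39] y:[-17/2,7] z:[-37/2,2] -> miss, prune
  N12 x:[5,25] y:[-8,-1/2] z:[-33/2,-11/2] -> miss, prune

7 AABB tests over nodes [0, 3, 11, 13, 5, 7, 12]; 0 leaves entered; closest miss.

== RESULT ==
0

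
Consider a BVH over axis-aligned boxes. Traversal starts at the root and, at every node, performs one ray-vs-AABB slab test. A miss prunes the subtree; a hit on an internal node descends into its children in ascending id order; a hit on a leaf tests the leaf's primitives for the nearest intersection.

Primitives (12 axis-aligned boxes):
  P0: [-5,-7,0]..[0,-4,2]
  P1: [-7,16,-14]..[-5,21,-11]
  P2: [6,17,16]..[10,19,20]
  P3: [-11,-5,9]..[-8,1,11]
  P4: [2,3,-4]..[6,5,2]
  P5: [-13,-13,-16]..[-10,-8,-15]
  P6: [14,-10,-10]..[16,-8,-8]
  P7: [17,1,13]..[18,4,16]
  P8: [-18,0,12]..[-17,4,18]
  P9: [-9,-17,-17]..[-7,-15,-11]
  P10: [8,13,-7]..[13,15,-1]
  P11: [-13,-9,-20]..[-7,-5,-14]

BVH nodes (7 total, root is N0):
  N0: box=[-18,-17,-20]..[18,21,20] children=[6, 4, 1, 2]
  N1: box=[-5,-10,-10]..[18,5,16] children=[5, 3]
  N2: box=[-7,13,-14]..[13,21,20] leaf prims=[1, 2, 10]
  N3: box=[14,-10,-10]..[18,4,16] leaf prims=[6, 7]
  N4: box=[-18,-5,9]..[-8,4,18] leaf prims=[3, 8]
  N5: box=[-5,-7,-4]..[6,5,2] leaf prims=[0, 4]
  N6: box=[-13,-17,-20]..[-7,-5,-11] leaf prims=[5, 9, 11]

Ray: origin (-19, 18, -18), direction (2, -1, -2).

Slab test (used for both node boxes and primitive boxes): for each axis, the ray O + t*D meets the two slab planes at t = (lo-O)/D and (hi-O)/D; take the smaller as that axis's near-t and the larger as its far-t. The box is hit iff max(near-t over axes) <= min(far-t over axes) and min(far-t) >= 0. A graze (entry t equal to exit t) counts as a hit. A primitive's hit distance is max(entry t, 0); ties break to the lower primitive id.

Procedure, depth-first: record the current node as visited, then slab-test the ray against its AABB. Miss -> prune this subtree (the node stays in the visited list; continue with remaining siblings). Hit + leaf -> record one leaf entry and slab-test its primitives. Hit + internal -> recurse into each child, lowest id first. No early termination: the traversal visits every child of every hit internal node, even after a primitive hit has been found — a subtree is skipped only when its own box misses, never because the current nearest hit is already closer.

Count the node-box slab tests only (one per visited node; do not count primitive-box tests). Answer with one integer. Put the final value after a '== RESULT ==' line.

Trace the traversal:
N0 x:[1/2,37/2] y:[-3,35] z:[-19,1] -> hit [1/2,1], descend [1, 2, 4, 6]
  N1 x:[7,37/2] y:[13,28] z:[-17,-4] -> miss, prune
  N2 x:[6,16] y:[-3,5] z:[-19,-2] -> miss, prune
  N4 x:[1/2,11/2] y:[14,23] z:[-18,-27/2] -> miss, prune
  N6 x:[3,6] y:[23,35] z:[-7/2,1] -> miss, prune

order=[0, 1, 2, 4, 6]  |boxes|=5  |leaves|=0  hit=miss

== RESULT ==
5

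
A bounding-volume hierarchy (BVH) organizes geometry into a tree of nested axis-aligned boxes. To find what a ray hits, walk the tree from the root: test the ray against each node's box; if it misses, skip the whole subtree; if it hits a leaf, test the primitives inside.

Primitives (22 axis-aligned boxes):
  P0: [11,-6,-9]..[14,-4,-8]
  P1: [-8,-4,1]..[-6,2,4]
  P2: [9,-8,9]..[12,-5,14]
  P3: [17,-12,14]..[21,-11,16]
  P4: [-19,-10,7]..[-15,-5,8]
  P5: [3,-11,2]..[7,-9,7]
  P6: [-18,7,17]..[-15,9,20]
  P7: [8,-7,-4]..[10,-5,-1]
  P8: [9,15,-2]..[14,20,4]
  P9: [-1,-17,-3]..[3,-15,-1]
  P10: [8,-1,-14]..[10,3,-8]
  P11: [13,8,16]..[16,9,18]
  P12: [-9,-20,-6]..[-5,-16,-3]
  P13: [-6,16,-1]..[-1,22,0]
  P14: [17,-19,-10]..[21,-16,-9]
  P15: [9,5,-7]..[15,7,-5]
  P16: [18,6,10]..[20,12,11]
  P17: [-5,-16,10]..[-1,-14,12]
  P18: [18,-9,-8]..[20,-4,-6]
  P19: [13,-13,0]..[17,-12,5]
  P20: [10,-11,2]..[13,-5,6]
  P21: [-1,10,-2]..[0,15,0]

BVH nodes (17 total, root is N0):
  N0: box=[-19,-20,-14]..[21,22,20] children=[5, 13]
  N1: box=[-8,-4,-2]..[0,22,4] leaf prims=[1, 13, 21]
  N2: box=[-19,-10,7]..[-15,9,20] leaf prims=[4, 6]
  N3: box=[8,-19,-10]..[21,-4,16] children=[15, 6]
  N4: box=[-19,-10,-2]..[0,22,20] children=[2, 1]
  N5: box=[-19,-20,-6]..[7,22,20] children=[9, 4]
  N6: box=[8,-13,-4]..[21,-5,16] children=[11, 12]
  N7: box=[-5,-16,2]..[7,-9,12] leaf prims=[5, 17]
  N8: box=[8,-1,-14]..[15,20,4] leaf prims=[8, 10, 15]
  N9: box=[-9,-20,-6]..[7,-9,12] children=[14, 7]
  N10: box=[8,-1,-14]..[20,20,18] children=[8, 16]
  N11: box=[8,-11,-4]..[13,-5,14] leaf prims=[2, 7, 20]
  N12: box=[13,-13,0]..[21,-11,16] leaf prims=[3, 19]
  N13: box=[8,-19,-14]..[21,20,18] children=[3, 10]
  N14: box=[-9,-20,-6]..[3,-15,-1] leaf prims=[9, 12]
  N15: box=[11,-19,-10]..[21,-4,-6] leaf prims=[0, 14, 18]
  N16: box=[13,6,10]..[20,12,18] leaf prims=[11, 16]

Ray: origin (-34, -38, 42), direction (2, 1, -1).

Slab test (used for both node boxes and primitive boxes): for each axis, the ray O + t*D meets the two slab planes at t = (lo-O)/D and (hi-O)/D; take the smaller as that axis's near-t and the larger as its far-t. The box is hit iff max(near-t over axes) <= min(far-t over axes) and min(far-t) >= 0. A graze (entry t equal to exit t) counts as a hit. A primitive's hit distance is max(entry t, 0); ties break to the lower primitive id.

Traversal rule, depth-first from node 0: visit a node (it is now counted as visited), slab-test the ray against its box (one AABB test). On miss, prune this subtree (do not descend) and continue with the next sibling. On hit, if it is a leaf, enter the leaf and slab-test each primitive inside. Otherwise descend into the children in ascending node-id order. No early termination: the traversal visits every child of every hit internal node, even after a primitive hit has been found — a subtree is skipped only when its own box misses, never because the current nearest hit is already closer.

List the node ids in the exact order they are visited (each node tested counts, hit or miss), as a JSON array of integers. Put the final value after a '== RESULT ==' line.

Walk:
N0 x:[15/2,55/2] y:[18,60] z:[22,56] -> hit [22,55/2], descend [5, 13]
  N5 x:[15/2,41/2] y:[18,60] z:[22,48] -> miss, prune
  N13 x:[21,55/2] y:[19,58] z:[24,56] -> hit [24,55/2], descend [3, 10]
    N3 x:[21,55/2] y:[19,34] z:[26,52] -> hit [26,55/2], descend [6, 15]
      N6 x:[21,55/2] y:[25,33] z:[26,46] -> hit [26,55/2], descend [11, 12]
        N11 x:[21,47/2] y:[27,33] z:[28,46] -> miss, prune
        N12 x:[47/2,55/2] y:[25,27] z:[26,42] -> hit [26,27] leaf, test {P3@t=26, P19(miss)}
      N15 x:[45/2,55/2] y:[19,34] z:[48,52] -> miss, prune
    N10 x:[21,27] y:[37,58] z:[24,56] -> miss, prune

Visited [0, 5, 13, 3, 6, 11, 12, 15, 10]. Tests: 9 box, 1 leaf. Nearest: P3.

== RESULT ==
[0, 5, 13, 3, 6, 11, 12, 15, 10]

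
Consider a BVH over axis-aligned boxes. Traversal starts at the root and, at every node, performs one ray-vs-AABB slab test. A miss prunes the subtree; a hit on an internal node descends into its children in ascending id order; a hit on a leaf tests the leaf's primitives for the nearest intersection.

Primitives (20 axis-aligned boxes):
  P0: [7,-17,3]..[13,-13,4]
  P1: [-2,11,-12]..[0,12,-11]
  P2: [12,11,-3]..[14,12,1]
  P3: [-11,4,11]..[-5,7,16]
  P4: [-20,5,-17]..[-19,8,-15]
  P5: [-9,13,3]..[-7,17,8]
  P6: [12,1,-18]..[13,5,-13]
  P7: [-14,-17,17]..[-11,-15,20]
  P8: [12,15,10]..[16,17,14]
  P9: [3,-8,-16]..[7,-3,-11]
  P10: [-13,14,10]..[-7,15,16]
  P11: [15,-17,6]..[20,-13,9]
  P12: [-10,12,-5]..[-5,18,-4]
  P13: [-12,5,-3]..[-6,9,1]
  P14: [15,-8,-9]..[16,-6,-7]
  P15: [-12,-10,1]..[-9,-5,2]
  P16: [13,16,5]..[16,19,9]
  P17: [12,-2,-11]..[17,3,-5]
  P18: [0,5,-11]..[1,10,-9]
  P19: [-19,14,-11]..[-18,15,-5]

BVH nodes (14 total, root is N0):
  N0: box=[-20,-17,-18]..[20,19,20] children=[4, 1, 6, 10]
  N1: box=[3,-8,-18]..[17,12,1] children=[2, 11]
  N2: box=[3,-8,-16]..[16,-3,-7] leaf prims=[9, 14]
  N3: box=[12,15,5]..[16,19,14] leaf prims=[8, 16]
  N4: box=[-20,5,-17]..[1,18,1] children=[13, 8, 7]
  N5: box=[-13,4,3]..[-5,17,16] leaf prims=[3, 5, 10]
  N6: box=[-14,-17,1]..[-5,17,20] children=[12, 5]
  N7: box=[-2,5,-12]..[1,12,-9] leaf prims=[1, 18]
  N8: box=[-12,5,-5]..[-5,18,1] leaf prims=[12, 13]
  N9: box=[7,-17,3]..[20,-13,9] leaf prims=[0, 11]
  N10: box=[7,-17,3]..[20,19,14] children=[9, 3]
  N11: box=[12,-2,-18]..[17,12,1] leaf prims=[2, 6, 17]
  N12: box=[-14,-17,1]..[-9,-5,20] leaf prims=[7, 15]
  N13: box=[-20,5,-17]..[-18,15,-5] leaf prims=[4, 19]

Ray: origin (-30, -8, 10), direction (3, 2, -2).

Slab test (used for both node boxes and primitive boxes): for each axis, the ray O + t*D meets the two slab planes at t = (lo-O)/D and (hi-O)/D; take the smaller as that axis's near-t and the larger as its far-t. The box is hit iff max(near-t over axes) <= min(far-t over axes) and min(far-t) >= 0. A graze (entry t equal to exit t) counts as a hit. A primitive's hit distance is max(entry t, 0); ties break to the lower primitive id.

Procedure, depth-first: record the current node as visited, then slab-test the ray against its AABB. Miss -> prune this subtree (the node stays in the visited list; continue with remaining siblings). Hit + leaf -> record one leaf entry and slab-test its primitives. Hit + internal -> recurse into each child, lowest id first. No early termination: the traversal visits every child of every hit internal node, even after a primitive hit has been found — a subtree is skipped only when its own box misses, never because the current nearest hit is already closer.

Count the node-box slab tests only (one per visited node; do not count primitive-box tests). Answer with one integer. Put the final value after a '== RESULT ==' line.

Trace the traversal:
N0 x:[10/3,50/3] y:[-9/2,27/2] z:[-5,14] -> hit [10/3,27/2], descend [1, 4, 6, 10]
  N1 x:[11,47/3] y:[0,10] z:[9/2,14] -> miss, prune
  N4 x:[10/3,31/3] y:[13/2,13] z:[9/2,27/2] -> hit [13/2,31/3], descend [7, 8, 13]
    N7 x:[28/3,31/3] y:[13/2,10] z:[19/2,11] -> hit [19/2,10] leaf, test {P1(miss), P18(miss)}
    N8 x:[6,25/3] y:[13/2,13] z:[9/2,15/2] -> hit [13/2,15/2] leaf, test {P12(miss), P13@t=13/2}
    N13 x:[10/3,4] y:[13/2,23/2] z:[15/2,27/2] -> miss, prune
  N6 x:[16/3,25/3] y:[-9/2,25/2] z:[-5,9/2] -> miss, prune
  N10 x:[37/3,50/3] y:[-9/2,27/2] z:[-2,7/2] -> miss, prune

8 AABB tests over nodes [0, 1, 4, 7, 8, 13, 6, 10]; 2 leaves entered; closest P13.

== RESULT ==
8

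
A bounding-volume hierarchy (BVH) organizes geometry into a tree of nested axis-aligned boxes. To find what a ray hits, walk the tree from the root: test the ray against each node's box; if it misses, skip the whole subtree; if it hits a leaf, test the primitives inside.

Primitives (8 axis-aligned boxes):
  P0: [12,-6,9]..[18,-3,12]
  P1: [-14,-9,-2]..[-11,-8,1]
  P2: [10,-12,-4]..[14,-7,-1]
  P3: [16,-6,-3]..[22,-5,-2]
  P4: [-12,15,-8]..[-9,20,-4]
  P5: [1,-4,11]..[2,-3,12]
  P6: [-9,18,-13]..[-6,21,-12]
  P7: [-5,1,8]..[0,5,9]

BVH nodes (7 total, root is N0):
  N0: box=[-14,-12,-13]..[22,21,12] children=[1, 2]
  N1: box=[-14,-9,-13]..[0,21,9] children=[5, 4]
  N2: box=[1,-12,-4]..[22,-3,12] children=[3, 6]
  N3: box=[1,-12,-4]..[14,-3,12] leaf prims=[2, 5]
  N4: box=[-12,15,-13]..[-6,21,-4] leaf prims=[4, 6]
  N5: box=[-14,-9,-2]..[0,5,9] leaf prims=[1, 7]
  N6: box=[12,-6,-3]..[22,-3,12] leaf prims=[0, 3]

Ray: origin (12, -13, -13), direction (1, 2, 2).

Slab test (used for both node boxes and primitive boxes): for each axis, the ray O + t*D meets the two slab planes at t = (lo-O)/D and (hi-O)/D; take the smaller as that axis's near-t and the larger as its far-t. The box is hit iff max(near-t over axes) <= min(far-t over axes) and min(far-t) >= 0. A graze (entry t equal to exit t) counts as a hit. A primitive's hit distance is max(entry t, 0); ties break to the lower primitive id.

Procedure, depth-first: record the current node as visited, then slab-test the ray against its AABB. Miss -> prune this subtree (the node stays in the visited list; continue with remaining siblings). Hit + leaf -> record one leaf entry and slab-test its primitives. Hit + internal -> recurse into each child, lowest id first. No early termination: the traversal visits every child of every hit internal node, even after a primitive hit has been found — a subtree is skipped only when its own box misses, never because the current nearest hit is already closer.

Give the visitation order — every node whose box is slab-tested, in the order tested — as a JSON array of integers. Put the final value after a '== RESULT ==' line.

Walk:
N0 x:[-26,10] y:[1/2,17] z:[0,25/2] -> hit [1/2,10], descend [1, 2]
  N1 x:[-26,-12] y:[2,17] z:[0,11] -> miss, prune
  N2 x:[-11,10] y:[1/2,5] z:[9/2,25/2] -> hit [9/2,5], descend [3, 6]
    N3 x:[-11,2] y:[1/2,5] z:[9/2,25/2] -> miss, prune
    N6 x:[0,10] y:[7/2,5] z:[5,25/2] -> hit [5,5] leaf, test {P0(miss), P3(miss)}

5 AABB tests over nodes [0, 1, 2, 3, 6]; 1 leaf entered; closest miss.

== RESULT ==
[0, 1, 2, 3, 6]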